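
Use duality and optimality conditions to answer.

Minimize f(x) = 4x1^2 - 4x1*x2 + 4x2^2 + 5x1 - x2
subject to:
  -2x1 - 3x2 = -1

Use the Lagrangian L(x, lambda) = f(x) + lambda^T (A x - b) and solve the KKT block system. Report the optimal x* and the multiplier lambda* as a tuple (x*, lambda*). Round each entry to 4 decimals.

Form the Lagrangian:
  L(x, lambda) = (1/2) x^T Q x + c^T x + lambda^T (A x - b)
Stationarity (grad_x L = 0): Q x + c + A^T lambda = 0.
Primal feasibility: A x = b.

This gives the KKT block system:
  [ Q   A^T ] [ x     ]   [-c ]
  [ A    0  ] [ lambda ] = [ b ]

Solving the linear system:
  x*      = (-0.1513, 0.4342)
  lambda* = (1.0263)
  f(x*)   = -0.0822

x* = (-0.1513, 0.4342), lambda* = (1.0263)


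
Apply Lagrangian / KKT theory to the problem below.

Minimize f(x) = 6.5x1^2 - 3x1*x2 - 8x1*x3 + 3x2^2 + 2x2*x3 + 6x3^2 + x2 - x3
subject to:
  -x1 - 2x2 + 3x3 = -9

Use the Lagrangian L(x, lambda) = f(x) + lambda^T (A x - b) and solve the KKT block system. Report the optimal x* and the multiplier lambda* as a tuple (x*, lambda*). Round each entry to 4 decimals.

Form the Lagrangian:
  L(x, lambda) = (1/2) x^T Q x + c^T x + lambda^T (A x - b)
Stationarity (grad_x L = 0): Q x + c + A^T lambda = 0.
Primal feasibility: A x = b.

This gives the KKT block system:
  [ Q   A^T ] [ x     ]   [-c ]
  [ A    0  ] [ lambda ] = [ b ]

Solving the linear system:
  x*      = (-0.1485, 2.066, -1.6722)
  lambda* = (5.2486)
  f(x*)   = 25.4879

x* = (-0.1485, 2.066, -1.6722), lambda* = (5.2486)


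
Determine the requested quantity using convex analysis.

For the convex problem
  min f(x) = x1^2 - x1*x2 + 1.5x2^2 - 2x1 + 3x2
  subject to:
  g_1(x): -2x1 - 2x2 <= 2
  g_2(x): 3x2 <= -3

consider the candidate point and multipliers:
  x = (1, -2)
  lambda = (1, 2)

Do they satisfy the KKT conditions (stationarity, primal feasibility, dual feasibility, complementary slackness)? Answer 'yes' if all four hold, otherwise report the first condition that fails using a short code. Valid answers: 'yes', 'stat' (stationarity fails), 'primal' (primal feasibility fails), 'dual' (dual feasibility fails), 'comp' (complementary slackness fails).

Gradient of f: grad f(x) = Q x + c = (2, -4)
Constraint values g_i(x) = a_i^T x - b_i:
  g_1((1, -2)) = 0
  g_2((1, -2)) = -3
Stationarity residual: grad f(x) + sum_i lambda_i a_i = (0, 0)
  -> stationarity OK
Primal feasibility (all g_i <= 0): OK
Dual feasibility (all lambda_i >= 0): OK
Complementary slackness (lambda_i * g_i(x) = 0 for all i): FAILS

Verdict: the first failing condition is complementary_slackness -> comp.

comp


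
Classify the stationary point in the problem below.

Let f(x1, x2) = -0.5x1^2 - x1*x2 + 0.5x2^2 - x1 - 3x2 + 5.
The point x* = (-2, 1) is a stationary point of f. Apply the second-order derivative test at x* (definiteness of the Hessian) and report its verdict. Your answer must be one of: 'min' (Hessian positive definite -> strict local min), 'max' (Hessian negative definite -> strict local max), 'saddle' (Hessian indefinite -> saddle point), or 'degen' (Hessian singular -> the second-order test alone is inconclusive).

Compute the Hessian H = grad^2 f:
  H = [[-1, -1], [-1, 1]]
Verify stationarity: grad f(x*) = H x* + g = (0, 0).
Eigenvalues of H: -1.4142, 1.4142.
Eigenvalues have mixed signs, so H is indefinite -> x* is a saddle point.

saddle


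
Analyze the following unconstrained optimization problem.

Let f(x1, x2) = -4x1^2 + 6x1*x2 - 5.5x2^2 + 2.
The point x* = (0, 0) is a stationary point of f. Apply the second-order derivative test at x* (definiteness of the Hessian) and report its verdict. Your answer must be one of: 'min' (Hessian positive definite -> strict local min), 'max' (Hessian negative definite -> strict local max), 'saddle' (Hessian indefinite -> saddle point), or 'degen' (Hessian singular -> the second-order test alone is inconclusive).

Compute the Hessian H = grad^2 f:
  H = [[-8, 6], [6, -11]]
Verify stationarity: grad f(x*) = H x* + g = (0, 0).
Eigenvalues of H: -15.6847, -3.3153.
Both eigenvalues < 0, so H is negative definite -> x* is a strict local max.

max


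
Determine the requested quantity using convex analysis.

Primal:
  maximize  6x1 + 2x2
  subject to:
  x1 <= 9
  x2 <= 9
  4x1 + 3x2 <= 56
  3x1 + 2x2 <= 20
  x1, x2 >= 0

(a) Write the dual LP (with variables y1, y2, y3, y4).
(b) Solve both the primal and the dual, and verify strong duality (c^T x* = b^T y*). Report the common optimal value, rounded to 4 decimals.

The standard primal-dual pair for 'max c^T x s.t. A x <= b, x >= 0' is:
  Dual:  min b^T y  s.t.  A^T y >= c,  y >= 0.

So the dual LP is:
  minimize  9y1 + 9y2 + 56y3 + 20y4
  subject to:
    y1 + 4y3 + 3y4 >= 6
    y2 + 3y3 + 2y4 >= 2
    y1, y2, y3, y4 >= 0

Solving the primal: x* = (6.6667, 0).
  primal value c^T x* = 40.
Solving the dual: y* = (0, 0, 0, 2).
  dual value b^T y* = 40.
Strong duality: c^T x* = b^T y*. Confirmed.

40


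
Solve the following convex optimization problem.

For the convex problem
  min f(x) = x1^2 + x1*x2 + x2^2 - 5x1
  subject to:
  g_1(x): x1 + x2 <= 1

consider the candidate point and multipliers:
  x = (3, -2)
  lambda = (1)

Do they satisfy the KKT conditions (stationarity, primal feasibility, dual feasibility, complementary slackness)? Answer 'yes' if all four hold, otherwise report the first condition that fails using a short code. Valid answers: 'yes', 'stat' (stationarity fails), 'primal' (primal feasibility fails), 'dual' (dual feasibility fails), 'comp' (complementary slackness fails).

Gradient of f: grad f(x) = Q x + c = (-1, -1)
Constraint values g_i(x) = a_i^T x - b_i:
  g_1((3, -2)) = 0
Stationarity residual: grad f(x) + sum_i lambda_i a_i = (0, 0)
  -> stationarity OK
Primal feasibility (all g_i <= 0): OK
Dual feasibility (all lambda_i >= 0): OK
Complementary slackness (lambda_i * g_i(x) = 0 for all i): OK

Verdict: yes, KKT holds.

yes


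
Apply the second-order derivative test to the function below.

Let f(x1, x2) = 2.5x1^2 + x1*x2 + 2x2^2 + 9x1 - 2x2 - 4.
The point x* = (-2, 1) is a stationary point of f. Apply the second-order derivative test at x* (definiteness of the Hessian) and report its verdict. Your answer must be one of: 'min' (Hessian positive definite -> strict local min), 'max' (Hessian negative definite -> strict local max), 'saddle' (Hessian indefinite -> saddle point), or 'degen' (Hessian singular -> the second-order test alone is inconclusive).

Compute the Hessian H = grad^2 f:
  H = [[5, 1], [1, 4]]
Verify stationarity: grad f(x*) = H x* + g = (0, 0).
Eigenvalues of H: 3.382, 5.618.
Both eigenvalues > 0, so H is positive definite -> x* is a strict local min.

min


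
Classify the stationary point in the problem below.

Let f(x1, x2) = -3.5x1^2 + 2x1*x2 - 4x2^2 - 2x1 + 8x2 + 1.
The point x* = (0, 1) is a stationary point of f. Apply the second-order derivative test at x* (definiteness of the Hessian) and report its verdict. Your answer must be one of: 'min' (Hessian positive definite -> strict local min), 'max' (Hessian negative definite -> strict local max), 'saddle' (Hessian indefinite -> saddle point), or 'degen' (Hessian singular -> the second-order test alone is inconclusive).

Compute the Hessian H = grad^2 f:
  H = [[-7, 2], [2, -8]]
Verify stationarity: grad f(x*) = H x* + g = (0, 0).
Eigenvalues of H: -9.5616, -5.4384.
Both eigenvalues < 0, so H is negative definite -> x* is a strict local max.

max


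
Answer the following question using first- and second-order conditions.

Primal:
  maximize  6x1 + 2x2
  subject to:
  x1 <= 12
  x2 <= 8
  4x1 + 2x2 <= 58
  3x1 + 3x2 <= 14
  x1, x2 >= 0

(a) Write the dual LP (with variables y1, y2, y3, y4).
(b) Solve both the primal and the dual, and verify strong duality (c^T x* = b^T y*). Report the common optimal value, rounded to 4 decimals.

The standard primal-dual pair for 'max c^T x s.t. A x <= b, x >= 0' is:
  Dual:  min b^T y  s.t.  A^T y >= c,  y >= 0.

So the dual LP is:
  minimize  12y1 + 8y2 + 58y3 + 14y4
  subject to:
    y1 + 4y3 + 3y4 >= 6
    y2 + 2y3 + 3y4 >= 2
    y1, y2, y3, y4 >= 0

Solving the primal: x* = (4.6667, 0).
  primal value c^T x* = 28.
Solving the dual: y* = (0, 0, 0, 2).
  dual value b^T y* = 28.
Strong duality: c^T x* = b^T y*. Confirmed.

28


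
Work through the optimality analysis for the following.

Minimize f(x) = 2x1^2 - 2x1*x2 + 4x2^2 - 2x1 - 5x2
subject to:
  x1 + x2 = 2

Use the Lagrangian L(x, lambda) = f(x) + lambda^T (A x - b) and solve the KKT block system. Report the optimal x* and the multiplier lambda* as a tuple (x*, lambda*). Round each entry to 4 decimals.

Form the Lagrangian:
  L(x, lambda) = (1/2) x^T Q x + c^T x + lambda^T (A x - b)
Stationarity (grad_x L = 0): Q x + c + A^T lambda = 0.
Primal feasibility: A x = b.

This gives the KKT block system:
  [ Q   A^T ] [ x     ]   [-c ]
  [ A    0  ] [ lambda ] = [ b ]

Solving the linear system:
  x*      = (1.0625, 0.9375)
  lambda* = (-0.375)
  f(x*)   = -3.0312

x* = (1.0625, 0.9375), lambda* = (-0.375)


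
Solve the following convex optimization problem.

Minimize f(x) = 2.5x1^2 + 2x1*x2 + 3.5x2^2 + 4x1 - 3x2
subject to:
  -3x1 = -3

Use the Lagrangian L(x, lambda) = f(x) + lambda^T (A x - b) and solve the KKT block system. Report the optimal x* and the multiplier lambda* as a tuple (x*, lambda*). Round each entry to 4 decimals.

Form the Lagrangian:
  L(x, lambda) = (1/2) x^T Q x + c^T x + lambda^T (A x - b)
Stationarity (grad_x L = 0): Q x + c + A^T lambda = 0.
Primal feasibility: A x = b.

This gives the KKT block system:
  [ Q   A^T ] [ x     ]   [-c ]
  [ A    0  ] [ lambda ] = [ b ]

Solving the linear system:
  x*      = (1, 0.1429)
  lambda* = (3.0952)
  f(x*)   = 6.4286

x* = (1, 0.1429), lambda* = (3.0952)


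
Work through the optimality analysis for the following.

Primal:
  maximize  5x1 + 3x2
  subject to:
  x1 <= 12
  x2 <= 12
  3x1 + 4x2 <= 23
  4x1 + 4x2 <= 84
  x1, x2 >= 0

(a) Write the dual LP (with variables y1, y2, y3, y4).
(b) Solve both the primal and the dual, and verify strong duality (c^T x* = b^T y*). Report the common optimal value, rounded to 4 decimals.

The standard primal-dual pair for 'max c^T x s.t. A x <= b, x >= 0' is:
  Dual:  min b^T y  s.t.  A^T y >= c,  y >= 0.

So the dual LP is:
  minimize  12y1 + 12y2 + 23y3 + 84y4
  subject to:
    y1 + 3y3 + 4y4 >= 5
    y2 + 4y3 + 4y4 >= 3
    y1, y2, y3, y4 >= 0

Solving the primal: x* = (7.6667, 0).
  primal value c^T x* = 38.3333.
Solving the dual: y* = (0, 0, 1.6667, 0).
  dual value b^T y* = 38.3333.
Strong duality: c^T x* = b^T y*. Confirmed.

38.3333


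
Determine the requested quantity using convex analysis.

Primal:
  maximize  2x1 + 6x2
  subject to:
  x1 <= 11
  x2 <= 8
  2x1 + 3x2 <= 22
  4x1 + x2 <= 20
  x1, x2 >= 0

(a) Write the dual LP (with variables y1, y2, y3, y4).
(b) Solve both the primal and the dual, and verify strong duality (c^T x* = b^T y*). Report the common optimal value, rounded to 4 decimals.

The standard primal-dual pair for 'max c^T x s.t. A x <= b, x >= 0' is:
  Dual:  min b^T y  s.t.  A^T y >= c,  y >= 0.

So the dual LP is:
  minimize  11y1 + 8y2 + 22y3 + 20y4
  subject to:
    y1 + 2y3 + 4y4 >= 2
    y2 + 3y3 + y4 >= 6
    y1, y2, y3, y4 >= 0

Solving the primal: x* = (0, 7.3333).
  primal value c^T x* = 44.
Solving the dual: y* = (0, 0, 2, 0).
  dual value b^T y* = 44.
Strong duality: c^T x* = b^T y*. Confirmed.

44


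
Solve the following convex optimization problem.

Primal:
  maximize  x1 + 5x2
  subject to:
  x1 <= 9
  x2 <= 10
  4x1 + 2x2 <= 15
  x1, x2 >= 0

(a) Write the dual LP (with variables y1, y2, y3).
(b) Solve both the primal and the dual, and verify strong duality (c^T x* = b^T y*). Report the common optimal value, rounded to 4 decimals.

The standard primal-dual pair for 'max c^T x s.t. A x <= b, x >= 0' is:
  Dual:  min b^T y  s.t.  A^T y >= c,  y >= 0.

So the dual LP is:
  minimize  9y1 + 10y2 + 15y3
  subject to:
    y1 + 4y3 >= 1
    y2 + 2y3 >= 5
    y1, y2, y3 >= 0

Solving the primal: x* = (0, 7.5).
  primal value c^T x* = 37.5.
Solving the dual: y* = (0, 0, 2.5).
  dual value b^T y* = 37.5.
Strong duality: c^T x* = b^T y*. Confirmed.

37.5


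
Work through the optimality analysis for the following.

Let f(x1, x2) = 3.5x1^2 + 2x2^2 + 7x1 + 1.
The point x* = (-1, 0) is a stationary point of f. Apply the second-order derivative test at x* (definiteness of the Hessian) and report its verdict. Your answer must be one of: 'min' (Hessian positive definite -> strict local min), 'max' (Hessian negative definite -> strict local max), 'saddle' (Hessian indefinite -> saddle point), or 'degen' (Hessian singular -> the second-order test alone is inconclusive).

Compute the Hessian H = grad^2 f:
  H = [[7, 0], [0, 4]]
Verify stationarity: grad f(x*) = H x* + g = (0, 0).
Eigenvalues of H: 4, 7.
Both eigenvalues > 0, so H is positive definite -> x* is a strict local min.

min


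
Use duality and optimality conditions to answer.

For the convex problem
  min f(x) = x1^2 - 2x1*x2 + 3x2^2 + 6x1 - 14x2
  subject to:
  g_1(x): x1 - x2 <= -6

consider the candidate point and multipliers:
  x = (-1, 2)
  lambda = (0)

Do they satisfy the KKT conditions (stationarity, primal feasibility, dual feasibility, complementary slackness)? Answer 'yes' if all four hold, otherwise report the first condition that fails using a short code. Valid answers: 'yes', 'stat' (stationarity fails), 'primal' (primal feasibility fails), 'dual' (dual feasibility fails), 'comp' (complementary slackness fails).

Gradient of f: grad f(x) = Q x + c = (0, 0)
Constraint values g_i(x) = a_i^T x - b_i:
  g_1((-1, 2)) = 3
Stationarity residual: grad f(x) + sum_i lambda_i a_i = (0, 0)
  -> stationarity OK
Primal feasibility (all g_i <= 0): FAILS
Dual feasibility (all lambda_i >= 0): OK
Complementary slackness (lambda_i * g_i(x) = 0 for all i): OK

Verdict: the first failing condition is primal_feasibility -> primal.

primal


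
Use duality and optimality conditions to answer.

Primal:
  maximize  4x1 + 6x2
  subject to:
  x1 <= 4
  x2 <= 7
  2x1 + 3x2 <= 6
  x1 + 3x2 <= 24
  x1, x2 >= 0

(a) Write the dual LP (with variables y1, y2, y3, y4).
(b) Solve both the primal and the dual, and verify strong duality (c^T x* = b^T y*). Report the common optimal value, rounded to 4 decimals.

The standard primal-dual pair for 'max c^T x s.t. A x <= b, x >= 0' is:
  Dual:  min b^T y  s.t.  A^T y >= c,  y >= 0.

So the dual LP is:
  minimize  4y1 + 7y2 + 6y3 + 24y4
  subject to:
    y1 + 2y3 + y4 >= 4
    y2 + 3y3 + 3y4 >= 6
    y1, y2, y3, y4 >= 0

Solving the primal: x* = (3, 0).
  primal value c^T x* = 12.
Solving the dual: y* = (0, 0, 2, 0).
  dual value b^T y* = 12.
Strong duality: c^T x* = b^T y*. Confirmed.

12


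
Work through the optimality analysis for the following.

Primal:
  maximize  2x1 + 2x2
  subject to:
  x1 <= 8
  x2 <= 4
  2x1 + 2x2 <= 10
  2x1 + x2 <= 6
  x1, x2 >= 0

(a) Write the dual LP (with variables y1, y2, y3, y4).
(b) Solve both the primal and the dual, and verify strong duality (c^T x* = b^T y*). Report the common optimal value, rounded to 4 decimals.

The standard primal-dual pair for 'max c^T x s.t. A x <= b, x >= 0' is:
  Dual:  min b^T y  s.t.  A^T y >= c,  y >= 0.

So the dual LP is:
  minimize  8y1 + 4y2 + 10y3 + 6y4
  subject to:
    y1 + 2y3 + 2y4 >= 2
    y2 + 2y3 + y4 >= 2
    y1, y2, y3, y4 >= 0

Solving the primal: x* = (1, 4).
  primal value c^T x* = 10.
Solving the dual: y* = (0, 1, 0, 1).
  dual value b^T y* = 10.
Strong duality: c^T x* = b^T y*. Confirmed.

10


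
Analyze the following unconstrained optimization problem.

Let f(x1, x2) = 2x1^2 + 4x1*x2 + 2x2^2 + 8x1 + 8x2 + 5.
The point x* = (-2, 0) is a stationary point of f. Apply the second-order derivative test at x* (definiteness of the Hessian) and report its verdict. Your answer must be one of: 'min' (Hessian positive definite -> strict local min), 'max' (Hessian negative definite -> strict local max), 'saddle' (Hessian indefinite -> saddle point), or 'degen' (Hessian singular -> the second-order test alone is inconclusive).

Compute the Hessian H = grad^2 f:
  H = [[4, 4], [4, 4]]
Verify stationarity: grad f(x*) = H x* + g = (0, 0).
Eigenvalues of H: 0, 8.
H has a zero eigenvalue (singular; positive semidefinite but not definite), so H is neither positive definite, negative definite, nor indefinite. The second-order test alone is inconclusive -> degen.
(Indeed, f is constant along the null direction of H through x*, so x* is not a strict local extremum.)

degen


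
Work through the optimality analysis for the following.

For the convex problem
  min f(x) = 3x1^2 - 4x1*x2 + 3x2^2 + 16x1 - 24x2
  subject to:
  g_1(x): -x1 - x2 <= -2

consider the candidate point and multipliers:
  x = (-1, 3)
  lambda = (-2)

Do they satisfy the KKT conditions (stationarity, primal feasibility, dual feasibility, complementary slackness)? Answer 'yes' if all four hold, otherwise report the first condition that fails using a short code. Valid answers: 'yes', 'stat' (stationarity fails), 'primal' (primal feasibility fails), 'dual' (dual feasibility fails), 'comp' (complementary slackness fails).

Gradient of f: grad f(x) = Q x + c = (-2, -2)
Constraint values g_i(x) = a_i^T x - b_i:
  g_1((-1, 3)) = 0
Stationarity residual: grad f(x) + sum_i lambda_i a_i = (0, 0)
  -> stationarity OK
Primal feasibility (all g_i <= 0): OK
Dual feasibility (all lambda_i >= 0): FAILS
Complementary slackness (lambda_i * g_i(x) = 0 for all i): OK

Verdict: the first failing condition is dual_feasibility -> dual.

dual


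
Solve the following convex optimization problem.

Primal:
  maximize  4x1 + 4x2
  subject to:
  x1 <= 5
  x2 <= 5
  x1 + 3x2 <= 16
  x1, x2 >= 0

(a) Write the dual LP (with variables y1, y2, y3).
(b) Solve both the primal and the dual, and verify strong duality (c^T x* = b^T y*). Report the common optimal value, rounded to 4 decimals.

The standard primal-dual pair for 'max c^T x s.t. A x <= b, x >= 0' is:
  Dual:  min b^T y  s.t.  A^T y >= c,  y >= 0.

So the dual LP is:
  minimize  5y1 + 5y2 + 16y3
  subject to:
    y1 + y3 >= 4
    y2 + 3y3 >= 4
    y1, y2, y3 >= 0

Solving the primal: x* = (5, 3.6667).
  primal value c^T x* = 34.6667.
Solving the dual: y* = (2.6667, 0, 1.3333).
  dual value b^T y* = 34.6667.
Strong duality: c^T x* = b^T y*. Confirmed.

34.6667


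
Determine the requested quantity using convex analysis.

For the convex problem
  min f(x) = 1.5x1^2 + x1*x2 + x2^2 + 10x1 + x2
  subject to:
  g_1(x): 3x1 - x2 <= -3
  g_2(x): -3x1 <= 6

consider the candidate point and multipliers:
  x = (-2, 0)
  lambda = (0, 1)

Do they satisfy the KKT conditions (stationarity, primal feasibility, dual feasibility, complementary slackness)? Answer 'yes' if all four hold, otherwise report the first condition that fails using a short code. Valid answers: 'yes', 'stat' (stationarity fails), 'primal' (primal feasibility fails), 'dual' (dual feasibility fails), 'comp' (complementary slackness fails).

Gradient of f: grad f(x) = Q x + c = (4, -1)
Constraint values g_i(x) = a_i^T x - b_i:
  g_1((-2, 0)) = -3
  g_2((-2, 0)) = 0
Stationarity residual: grad f(x) + sum_i lambda_i a_i = (1, -1)
  -> stationarity FAILS
Primal feasibility (all g_i <= 0): OK
Dual feasibility (all lambda_i >= 0): OK
Complementary slackness (lambda_i * g_i(x) = 0 for all i): OK

Verdict: the first failing condition is stationarity -> stat.

stat


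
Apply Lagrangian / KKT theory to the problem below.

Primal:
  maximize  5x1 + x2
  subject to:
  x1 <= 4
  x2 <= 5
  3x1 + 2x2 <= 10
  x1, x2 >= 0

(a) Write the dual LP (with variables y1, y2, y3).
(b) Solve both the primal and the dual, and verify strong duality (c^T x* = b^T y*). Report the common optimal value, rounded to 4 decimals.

The standard primal-dual pair for 'max c^T x s.t. A x <= b, x >= 0' is:
  Dual:  min b^T y  s.t.  A^T y >= c,  y >= 0.

So the dual LP is:
  minimize  4y1 + 5y2 + 10y3
  subject to:
    y1 + 3y3 >= 5
    y2 + 2y3 >= 1
    y1, y2, y3 >= 0

Solving the primal: x* = (3.3333, 0).
  primal value c^T x* = 16.6667.
Solving the dual: y* = (0, 0, 1.6667).
  dual value b^T y* = 16.6667.
Strong duality: c^T x* = b^T y*. Confirmed.

16.6667


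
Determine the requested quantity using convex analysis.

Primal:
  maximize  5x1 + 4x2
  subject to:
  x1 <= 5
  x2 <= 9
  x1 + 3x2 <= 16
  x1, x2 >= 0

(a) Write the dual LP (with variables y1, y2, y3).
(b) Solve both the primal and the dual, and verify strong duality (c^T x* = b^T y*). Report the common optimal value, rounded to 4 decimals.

The standard primal-dual pair for 'max c^T x s.t. A x <= b, x >= 0' is:
  Dual:  min b^T y  s.t.  A^T y >= c,  y >= 0.

So the dual LP is:
  minimize  5y1 + 9y2 + 16y3
  subject to:
    y1 + y3 >= 5
    y2 + 3y3 >= 4
    y1, y2, y3 >= 0

Solving the primal: x* = (5, 3.6667).
  primal value c^T x* = 39.6667.
Solving the dual: y* = (3.6667, 0, 1.3333).
  dual value b^T y* = 39.6667.
Strong duality: c^T x* = b^T y*. Confirmed.

39.6667


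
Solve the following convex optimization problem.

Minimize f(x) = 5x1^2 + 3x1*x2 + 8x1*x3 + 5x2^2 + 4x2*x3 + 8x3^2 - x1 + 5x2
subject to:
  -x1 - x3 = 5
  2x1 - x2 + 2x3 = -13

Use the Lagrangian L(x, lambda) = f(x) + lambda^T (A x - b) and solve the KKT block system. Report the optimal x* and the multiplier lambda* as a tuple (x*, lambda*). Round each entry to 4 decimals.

Form the Lagrangian:
  L(x, lambda) = (1/2) x^T Q x + c^T x + lambda^T (A x - b)
Stationarity (grad_x L = 0): Q x + c + A^T lambda = 0.
Primal feasibility: A x = b.

This gives the KKT block system:
  [ Q   A^T ] [ x     ]   [-c ]
  [ A    0  ] [ lambda ] = [ b ]

Solving the linear system:
  x*      = (-3.6, 3, -1.4)
  lambda* = (-2, 18.6)
  f(x*)   = 135.2

x* = (-3.6, 3, -1.4), lambda* = (-2, 18.6)


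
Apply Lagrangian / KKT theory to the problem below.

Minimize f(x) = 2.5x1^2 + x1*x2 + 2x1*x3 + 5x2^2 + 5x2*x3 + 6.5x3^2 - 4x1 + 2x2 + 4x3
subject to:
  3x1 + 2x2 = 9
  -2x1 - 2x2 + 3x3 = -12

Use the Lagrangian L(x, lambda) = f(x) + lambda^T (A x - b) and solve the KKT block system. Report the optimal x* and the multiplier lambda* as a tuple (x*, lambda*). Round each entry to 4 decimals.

Form the Lagrangian:
  L(x, lambda) = (1/2) x^T Q x + c^T x + lambda^T (A x - b)
Stationarity (grad_x L = 0): Q x + c + A^T lambda = 0.
Primal feasibility: A x = b.

This gives the KKT block system:
  [ Q   A^T ] [ x     ]   [-c ]
  [ A    0  ] [ lambda ] = [ b ]

Solving the linear system:
  x*      = (2.3302, 1.0047, -1.7767)
  lambda* = (0.3912, 3.1379)
  f(x*)   = 9.8579

x* = (2.3302, 1.0047, -1.7767), lambda* = (0.3912, 3.1379)


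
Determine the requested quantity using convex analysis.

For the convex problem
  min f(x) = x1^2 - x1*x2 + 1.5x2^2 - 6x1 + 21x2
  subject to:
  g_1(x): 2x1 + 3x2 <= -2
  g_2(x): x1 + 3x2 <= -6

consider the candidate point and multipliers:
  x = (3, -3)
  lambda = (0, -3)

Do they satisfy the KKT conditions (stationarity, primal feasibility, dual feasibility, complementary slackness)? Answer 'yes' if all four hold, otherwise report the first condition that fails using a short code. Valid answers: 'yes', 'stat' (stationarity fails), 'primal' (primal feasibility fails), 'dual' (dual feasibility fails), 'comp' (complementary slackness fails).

Gradient of f: grad f(x) = Q x + c = (3, 9)
Constraint values g_i(x) = a_i^T x - b_i:
  g_1((3, -3)) = -1
  g_2((3, -3)) = 0
Stationarity residual: grad f(x) + sum_i lambda_i a_i = (0, 0)
  -> stationarity OK
Primal feasibility (all g_i <= 0): OK
Dual feasibility (all lambda_i >= 0): FAILS
Complementary slackness (lambda_i * g_i(x) = 0 for all i): OK

Verdict: the first failing condition is dual_feasibility -> dual.

dual


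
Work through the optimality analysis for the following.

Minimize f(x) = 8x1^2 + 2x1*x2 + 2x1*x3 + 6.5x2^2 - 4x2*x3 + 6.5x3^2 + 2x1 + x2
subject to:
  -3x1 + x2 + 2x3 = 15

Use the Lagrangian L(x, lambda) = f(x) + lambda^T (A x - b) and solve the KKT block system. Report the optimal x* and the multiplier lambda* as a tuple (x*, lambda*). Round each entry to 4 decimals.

Form the Lagrangian:
  L(x, lambda) = (1/2) x^T Q x + c^T x + lambda^T (A x - b)
Stationarity (grad_x L = 0): Q x + c + A^T lambda = 0.
Primal feasibility: A x = b.

This gives the KKT block system:
  [ Q   A^T ] [ x     ]   [-c ]
  [ A    0  ] [ lambda ] = [ b ]

Solving the linear system:
  x*      = (-2.6321, 1.9223, 2.5907)
  lambda* = (-10.3627)
  f(x*)   = 76.0492

x* = (-2.6321, 1.9223, 2.5907), lambda* = (-10.3627)


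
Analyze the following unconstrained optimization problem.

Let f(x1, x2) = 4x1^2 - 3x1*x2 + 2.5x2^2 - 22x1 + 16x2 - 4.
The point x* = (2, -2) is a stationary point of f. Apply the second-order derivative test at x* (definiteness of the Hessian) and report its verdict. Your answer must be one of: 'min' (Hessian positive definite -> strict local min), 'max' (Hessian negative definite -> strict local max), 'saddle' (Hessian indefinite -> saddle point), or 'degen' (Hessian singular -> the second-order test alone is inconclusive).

Compute the Hessian H = grad^2 f:
  H = [[8, -3], [-3, 5]]
Verify stationarity: grad f(x*) = H x* + g = (0, 0).
Eigenvalues of H: 3.1459, 9.8541.
Both eigenvalues > 0, so H is positive definite -> x* is a strict local min.

min


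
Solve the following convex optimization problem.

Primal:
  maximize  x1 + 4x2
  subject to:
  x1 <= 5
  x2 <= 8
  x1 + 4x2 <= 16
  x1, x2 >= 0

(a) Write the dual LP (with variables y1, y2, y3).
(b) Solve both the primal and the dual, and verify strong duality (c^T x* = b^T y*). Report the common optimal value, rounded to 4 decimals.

The standard primal-dual pair for 'max c^T x s.t. A x <= b, x >= 0' is:
  Dual:  min b^T y  s.t.  A^T y >= c,  y >= 0.

So the dual LP is:
  minimize  5y1 + 8y2 + 16y3
  subject to:
    y1 + y3 >= 1
    y2 + 4y3 >= 4
    y1, y2, y3 >= 0

Solving the primal: x* = (0, 4).
  primal value c^T x* = 16.
Solving the dual: y* = (0, 0, 1).
  dual value b^T y* = 16.
Strong duality: c^T x* = b^T y*. Confirmed.

16


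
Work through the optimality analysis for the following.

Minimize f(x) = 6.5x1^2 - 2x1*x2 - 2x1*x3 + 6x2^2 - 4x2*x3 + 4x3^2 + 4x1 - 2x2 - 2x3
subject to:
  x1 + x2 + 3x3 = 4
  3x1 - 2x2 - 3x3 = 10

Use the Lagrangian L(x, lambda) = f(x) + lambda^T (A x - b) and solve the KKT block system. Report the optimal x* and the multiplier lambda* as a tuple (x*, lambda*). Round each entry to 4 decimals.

Form the Lagrangian:
  L(x, lambda) = (1/2) x^T Q x + c^T x + lambda^T (A x - b)
Stationarity (grad_x L = 0): Q x + c + A^T lambda = 0.
Primal feasibility: A x = b.

This gives the KKT block system:
  [ Q   A^T ] [ x     ]   [-c ]
  [ A    0  ] [ lambda ] = [ b ]

Solving the linear system:
  x*      = (3.4142, -0.3433, 0.3097)
  lambda* = (-10.8685, -12.5277)
  f(x*)   = 91.2372

x* = (3.4142, -0.3433, 0.3097), lambda* = (-10.8685, -12.5277)


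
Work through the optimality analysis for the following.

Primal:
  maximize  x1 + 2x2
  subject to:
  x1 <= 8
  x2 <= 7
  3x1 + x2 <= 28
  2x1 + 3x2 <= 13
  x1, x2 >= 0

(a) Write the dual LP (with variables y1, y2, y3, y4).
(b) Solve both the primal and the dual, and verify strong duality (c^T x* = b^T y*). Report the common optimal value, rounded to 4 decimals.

The standard primal-dual pair for 'max c^T x s.t. A x <= b, x >= 0' is:
  Dual:  min b^T y  s.t.  A^T y >= c,  y >= 0.

So the dual LP is:
  minimize  8y1 + 7y2 + 28y3 + 13y4
  subject to:
    y1 + 3y3 + 2y4 >= 1
    y2 + y3 + 3y4 >= 2
    y1, y2, y3, y4 >= 0

Solving the primal: x* = (0, 4.3333).
  primal value c^T x* = 8.6667.
Solving the dual: y* = (0, 0, 0, 0.6667).
  dual value b^T y* = 8.6667.
Strong duality: c^T x* = b^T y*. Confirmed.

8.6667


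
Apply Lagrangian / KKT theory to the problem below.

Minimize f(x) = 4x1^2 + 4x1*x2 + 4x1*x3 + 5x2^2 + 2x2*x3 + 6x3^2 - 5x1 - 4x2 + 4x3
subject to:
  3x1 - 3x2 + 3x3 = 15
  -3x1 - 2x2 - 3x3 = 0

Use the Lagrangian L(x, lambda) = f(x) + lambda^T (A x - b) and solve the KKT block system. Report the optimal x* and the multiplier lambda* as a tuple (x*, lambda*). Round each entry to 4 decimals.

Form the Lagrangian:
  L(x, lambda) = (1/2) x^T Q x + c^T x + lambda^T (A x - b)
Stationarity (grad_x L = 0): Q x + c + A^T lambda = 0.
Primal feasibility: A x = b.

This gives the KKT block system:
  [ Q   A^T ] [ x     ]   [-c ]
  [ A    0  ] [ lambda ] = [ b ]

Solving the linear system:
  x*      = (2.5833, -3, -0.5833)
  lambda* = (-5.1444, -4.7)
  f(x*)   = 36.9583

x* = (2.5833, -3, -0.5833), lambda* = (-5.1444, -4.7)


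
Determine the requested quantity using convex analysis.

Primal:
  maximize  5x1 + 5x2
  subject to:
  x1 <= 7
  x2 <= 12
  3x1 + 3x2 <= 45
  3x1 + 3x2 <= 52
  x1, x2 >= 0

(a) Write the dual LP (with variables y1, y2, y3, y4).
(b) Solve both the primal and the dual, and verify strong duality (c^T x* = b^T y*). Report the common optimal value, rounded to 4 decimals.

The standard primal-dual pair for 'max c^T x s.t. A x <= b, x >= 0' is:
  Dual:  min b^T y  s.t.  A^T y >= c,  y >= 0.

So the dual LP is:
  minimize  7y1 + 12y2 + 45y3 + 52y4
  subject to:
    y1 + 3y3 + 3y4 >= 5
    y2 + 3y3 + 3y4 >= 5
    y1, y2, y3, y4 >= 0

Solving the primal: x* = (3, 12).
  primal value c^T x* = 75.
Solving the dual: y* = (0, 0, 1.6667, 0).
  dual value b^T y* = 75.
Strong duality: c^T x* = b^T y*. Confirmed.

75


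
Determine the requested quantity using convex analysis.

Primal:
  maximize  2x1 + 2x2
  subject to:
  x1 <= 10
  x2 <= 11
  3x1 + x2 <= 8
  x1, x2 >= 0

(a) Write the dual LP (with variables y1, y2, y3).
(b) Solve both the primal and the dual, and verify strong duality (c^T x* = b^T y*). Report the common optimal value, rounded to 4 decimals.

The standard primal-dual pair for 'max c^T x s.t. A x <= b, x >= 0' is:
  Dual:  min b^T y  s.t.  A^T y >= c,  y >= 0.

So the dual LP is:
  minimize  10y1 + 11y2 + 8y3
  subject to:
    y1 + 3y3 >= 2
    y2 + y3 >= 2
    y1, y2, y3 >= 0

Solving the primal: x* = (0, 8).
  primal value c^T x* = 16.
Solving the dual: y* = (0, 0, 2).
  dual value b^T y* = 16.
Strong duality: c^T x* = b^T y*. Confirmed.

16


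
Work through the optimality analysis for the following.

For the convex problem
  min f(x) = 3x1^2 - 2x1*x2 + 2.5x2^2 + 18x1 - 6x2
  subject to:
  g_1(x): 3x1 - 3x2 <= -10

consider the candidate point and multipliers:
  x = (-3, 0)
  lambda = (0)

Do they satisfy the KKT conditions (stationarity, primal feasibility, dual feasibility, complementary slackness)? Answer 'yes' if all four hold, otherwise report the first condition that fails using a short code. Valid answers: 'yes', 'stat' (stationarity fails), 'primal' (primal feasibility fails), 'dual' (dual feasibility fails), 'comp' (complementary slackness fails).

Gradient of f: grad f(x) = Q x + c = (0, 0)
Constraint values g_i(x) = a_i^T x - b_i:
  g_1((-3, 0)) = 1
Stationarity residual: grad f(x) + sum_i lambda_i a_i = (0, 0)
  -> stationarity OK
Primal feasibility (all g_i <= 0): FAILS
Dual feasibility (all lambda_i >= 0): OK
Complementary slackness (lambda_i * g_i(x) = 0 for all i): OK

Verdict: the first failing condition is primal_feasibility -> primal.

primal


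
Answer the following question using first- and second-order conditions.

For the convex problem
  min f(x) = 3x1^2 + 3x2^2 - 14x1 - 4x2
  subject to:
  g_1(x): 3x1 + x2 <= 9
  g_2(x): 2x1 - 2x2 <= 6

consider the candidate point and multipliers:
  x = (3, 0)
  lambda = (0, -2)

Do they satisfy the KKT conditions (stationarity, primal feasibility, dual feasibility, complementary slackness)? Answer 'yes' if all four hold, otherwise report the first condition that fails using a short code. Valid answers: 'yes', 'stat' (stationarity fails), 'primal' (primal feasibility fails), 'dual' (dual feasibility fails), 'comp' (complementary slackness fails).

Gradient of f: grad f(x) = Q x + c = (4, -4)
Constraint values g_i(x) = a_i^T x - b_i:
  g_1((3, 0)) = 0
  g_2((3, 0)) = 0
Stationarity residual: grad f(x) + sum_i lambda_i a_i = (0, 0)
  -> stationarity OK
Primal feasibility (all g_i <= 0): OK
Dual feasibility (all lambda_i >= 0): FAILS
Complementary slackness (lambda_i * g_i(x) = 0 for all i): OK

Verdict: the first failing condition is dual_feasibility -> dual.

dual


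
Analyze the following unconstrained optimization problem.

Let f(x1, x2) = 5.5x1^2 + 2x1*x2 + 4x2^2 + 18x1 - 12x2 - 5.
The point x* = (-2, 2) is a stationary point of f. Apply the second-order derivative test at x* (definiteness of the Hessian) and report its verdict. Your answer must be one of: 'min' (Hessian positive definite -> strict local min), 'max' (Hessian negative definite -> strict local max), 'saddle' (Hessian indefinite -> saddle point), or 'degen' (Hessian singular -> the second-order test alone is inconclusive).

Compute the Hessian H = grad^2 f:
  H = [[11, 2], [2, 8]]
Verify stationarity: grad f(x*) = H x* + g = (0, 0).
Eigenvalues of H: 7, 12.
Both eigenvalues > 0, so H is positive definite -> x* is a strict local min.

min


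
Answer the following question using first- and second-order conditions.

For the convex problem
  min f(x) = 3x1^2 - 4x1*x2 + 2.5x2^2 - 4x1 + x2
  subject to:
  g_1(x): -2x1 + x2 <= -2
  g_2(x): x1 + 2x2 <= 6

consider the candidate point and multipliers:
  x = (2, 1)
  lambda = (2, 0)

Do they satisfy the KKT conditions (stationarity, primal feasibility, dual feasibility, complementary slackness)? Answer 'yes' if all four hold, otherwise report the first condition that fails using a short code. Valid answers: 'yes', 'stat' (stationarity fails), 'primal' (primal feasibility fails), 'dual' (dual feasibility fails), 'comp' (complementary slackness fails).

Gradient of f: grad f(x) = Q x + c = (4, -2)
Constraint values g_i(x) = a_i^T x - b_i:
  g_1((2, 1)) = -1
  g_2((2, 1)) = -2
Stationarity residual: grad f(x) + sum_i lambda_i a_i = (0, 0)
  -> stationarity OK
Primal feasibility (all g_i <= 0): OK
Dual feasibility (all lambda_i >= 0): OK
Complementary slackness (lambda_i * g_i(x) = 0 for all i): FAILS

Verdict: the first failing condition is complementary_slackness -> comp.

comp


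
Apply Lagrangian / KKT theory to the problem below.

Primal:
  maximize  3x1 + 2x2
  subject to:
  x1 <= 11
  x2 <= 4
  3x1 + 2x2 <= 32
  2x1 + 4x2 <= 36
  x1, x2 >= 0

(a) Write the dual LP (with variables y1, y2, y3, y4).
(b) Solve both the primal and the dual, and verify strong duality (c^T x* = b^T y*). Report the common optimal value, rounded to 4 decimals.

The standard primal-dual pair for 'max c^T x s.t. A x <= b, x >= 0' is:
  Dual:  min b^T y  s.t.  A^T y >= c,  y >= 0.

So the dual LP is:
  minimize  11y1 + 4y2 + 32y3 + 36y4
  subject to:
    y1 + 3y3 + 2y4 >= 3
    y2 + 2y3 + 4y4 >= 2
    y1, y2, y3, y4 >= 0

Solving the primal: x* = (10.6667, 0).
  primal value c^T x* = 32.
Solving the dual: y* = (0, 0, 1, 0).
  dual value b^T y* = 32.
Strong duality: c^T x* = b^T y*. Confirmed.

32


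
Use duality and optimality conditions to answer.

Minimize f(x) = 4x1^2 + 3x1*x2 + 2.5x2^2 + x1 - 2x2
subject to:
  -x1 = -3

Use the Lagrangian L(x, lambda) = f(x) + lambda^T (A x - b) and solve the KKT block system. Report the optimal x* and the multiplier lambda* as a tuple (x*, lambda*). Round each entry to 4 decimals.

Form the Lagrangian:
  L(x, lambda) = (1/2) x^T Q x + c^T x + lambda^T (A x - b)
Stationarity (grad_x L = 0): Q x + c + A^T lambda = 0.
Primal feasibility: A x = b.

This gives the KKT block system:
  [ Q   A^T ] [ x     ]   [-c ]
  [ A    0  ] [ lambda ] = [ b ]

Solving the linear system:
  x*      = (3, -1.4)
  lambda* = (20.8)
  f(x*)   = 34.1

x* = (3, -1.4), lambda* = (20.8)


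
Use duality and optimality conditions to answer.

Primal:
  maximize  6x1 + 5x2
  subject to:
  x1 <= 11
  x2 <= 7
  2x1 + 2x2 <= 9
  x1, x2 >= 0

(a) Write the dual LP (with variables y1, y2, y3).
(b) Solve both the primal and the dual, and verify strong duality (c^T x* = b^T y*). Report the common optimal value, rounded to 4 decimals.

The standard primal-dual pair for 'max c^T x s.t. A x <= b, x >= 0' is:
  Dual:  min b^T y  s.t.  A^T y >= c,  y >= 0.

So the dual LP is:
  minimize  11y1 + 7y2 + 9y3
  subject to:
    y1 + 2y3 >= 6
    y2 + 2y3 >= 5
    y1, y2, y3 >= 0

Solving the primal: x* = (4.5, 0).
  primal value c^T x* = 27.
Solving the dual: y* = (0, 0, 3).
  dual value b^T y* = 27.
Strong duality: c^T x* = b^T y*. Confirmed.

27


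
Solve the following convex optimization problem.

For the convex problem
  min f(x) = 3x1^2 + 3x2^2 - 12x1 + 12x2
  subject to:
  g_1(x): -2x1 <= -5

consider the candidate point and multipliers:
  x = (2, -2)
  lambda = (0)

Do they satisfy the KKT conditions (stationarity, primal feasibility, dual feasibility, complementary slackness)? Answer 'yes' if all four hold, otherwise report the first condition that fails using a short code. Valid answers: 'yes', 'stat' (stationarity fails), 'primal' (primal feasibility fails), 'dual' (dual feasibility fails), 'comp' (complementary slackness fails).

Gradient of f: grad f(x) = Q x + c = (0, 0)
Constraint values g_i(x) = a_i^T x - b_i:
  g_1((2, -2)) = 1
Stationarity residual: grad f(x) + sum_i lambda_i a_i = (0, 0)
  -> stationarity OK
Primal feasibility (all g_i <= 0): FAILS
Dual feasibility (all lambda_i >= 0): OK
Complementary slackness (lambda_i * g_i(x) = 0 for all i): OK

Verdict: the first failing condition is primal_feasibility -> primal.

primal


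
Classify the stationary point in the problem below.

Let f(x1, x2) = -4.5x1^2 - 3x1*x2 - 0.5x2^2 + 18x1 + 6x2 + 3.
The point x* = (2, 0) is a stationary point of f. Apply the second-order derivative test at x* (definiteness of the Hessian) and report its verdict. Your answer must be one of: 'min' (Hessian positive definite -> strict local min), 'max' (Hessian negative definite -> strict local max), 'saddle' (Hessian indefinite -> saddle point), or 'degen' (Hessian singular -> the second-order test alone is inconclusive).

Compute the Hessian H = grad^2 f:
  H = [[-9, -3], [-3, -1]]
Verify stationarity: grad f(x*) = H x* + g = (0, 0).
Eigenvalues of H: -10, 0.
H has a zero eigenvalue (singular; negative semidefinite but not definite), so H is neither positive definite, negative definite, nor indefinite. The second-order test alone is inconclusive -> degen.
(Indeed, f is constant along the null direction of H through x*, so x* is not a strict local extremum.)

degen


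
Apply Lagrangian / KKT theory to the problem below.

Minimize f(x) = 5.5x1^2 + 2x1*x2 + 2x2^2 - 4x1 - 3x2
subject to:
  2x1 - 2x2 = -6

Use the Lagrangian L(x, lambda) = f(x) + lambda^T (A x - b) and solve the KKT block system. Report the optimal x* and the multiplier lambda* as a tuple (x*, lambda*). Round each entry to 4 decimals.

Form the Lagrangian:
  L(x, lambda) = (1/2) x^T Q x + c^T x + lambda^T (A x - b)
Stationarity (grad_x L = 0): Q x + c + A^T lambda = 0.
Primal feasibility: A x = b.

This gives the KKT block system:
  [ Q   A^T ] [ x     ]   [-c ]
  [ A    0  ] [ lambda ] = [ b ]

Solving the linear system:
  x*      = (-0.5789, 2.4211)
  lambda* = (2.7632)
  f(x*)   = 5.8158

x* = (-0.5789, 2.4211), lambda* = (2.7632)


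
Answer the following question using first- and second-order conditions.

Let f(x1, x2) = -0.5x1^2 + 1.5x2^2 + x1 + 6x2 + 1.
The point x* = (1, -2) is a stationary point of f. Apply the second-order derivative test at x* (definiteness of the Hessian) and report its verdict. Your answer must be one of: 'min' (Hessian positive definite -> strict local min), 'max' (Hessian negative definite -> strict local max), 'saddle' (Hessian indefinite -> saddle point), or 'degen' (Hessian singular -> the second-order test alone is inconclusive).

Compute the Hessian H = grad^2 f:
  H = [[-1, 0], [0, 3]]
Verify stationarity: grad f(x*) = H x* + g = (0, 0).
Eigenvalues of H: -1, 3.
Eigenvalues have mixed signs, so H is indefinite -> x* is a saddle point.

saddle


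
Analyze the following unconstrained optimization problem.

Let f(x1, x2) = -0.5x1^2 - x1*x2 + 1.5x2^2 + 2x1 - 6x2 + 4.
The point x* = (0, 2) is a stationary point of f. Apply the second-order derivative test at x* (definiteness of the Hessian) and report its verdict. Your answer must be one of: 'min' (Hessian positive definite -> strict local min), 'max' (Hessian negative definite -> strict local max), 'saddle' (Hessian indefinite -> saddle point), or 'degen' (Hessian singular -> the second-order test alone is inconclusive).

Compute the Hessian H = grad^2 f:
  H = [[-1, -1], [-1, 3]]
Verify stationarity: grad f(x*) = H x* + g = (0, 0).
Eigenvalues of H: -1.2361, 3.2361.
Eigenvalues have mixed signs, so H is indefinite -> x* is a saddle point.

saddle
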